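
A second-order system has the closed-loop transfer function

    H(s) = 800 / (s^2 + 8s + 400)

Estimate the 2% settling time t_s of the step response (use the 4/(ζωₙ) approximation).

t_s ≈ 1 s

Comparing s^2 + 8s + 400 to s^2 + 2ζωₙs + ωₙ²: ωₙ = 20 rad/s and ζ = 8/(2·20) = 0.2.
ζωₙ = 8/2 = 4, so t_s ≈ 4/(ζωₙ) = 4/4 = 1 s.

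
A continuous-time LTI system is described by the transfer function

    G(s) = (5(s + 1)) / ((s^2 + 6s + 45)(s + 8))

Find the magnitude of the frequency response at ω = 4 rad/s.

Substitute s = j4: numerator = 5 + j20, denominator = 136 + j308.
|G(j4)| = |5 + j20| / |136 + j308| = 20.616 / 336.69 ≈ 0.06123.

|G(j4)| ≈ 0.06123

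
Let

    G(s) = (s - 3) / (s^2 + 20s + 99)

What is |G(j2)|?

|G(j2)| ≈ 0.03498

Substitute s = j2: numerator = -3 + j2, denominator = 95 + j40.
|G(j2)| = |-3 + j2| / |95 + j40| = 3.6056 / 103.08 ≈ 0.03498.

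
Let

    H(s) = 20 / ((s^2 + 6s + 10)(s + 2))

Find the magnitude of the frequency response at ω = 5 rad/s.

Substitute s = j5: numerator = 20, denominator = -180 - j15.
|H(j5)| = |20| / |-180 - j15| = 20 / 180.62 ≈ 0.1107.

|H(j5)| ≈ 0.1107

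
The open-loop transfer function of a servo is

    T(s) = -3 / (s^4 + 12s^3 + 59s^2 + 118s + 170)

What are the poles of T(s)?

The poles are the roots of the denominator s^4 + 12s^3 + 59s^2 + 118s + 170 = 0.
No real roots exist; factor into two real quadratics: (s^2 + 10s + 34)(s^2 + 2s + 5) = 0.
Each quadratic gives a conjugate pair via the quadratic formula.

s = -5 ± 3j, -1 ± 2j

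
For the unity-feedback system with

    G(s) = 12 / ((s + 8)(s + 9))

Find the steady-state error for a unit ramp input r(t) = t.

G(s) has no poles at the origin.
This is a Type 0 system; Kv = lim_{s→0} s·G(s) = 0, so the steady-state error for a ramp input is infinite.

e_ss = ∞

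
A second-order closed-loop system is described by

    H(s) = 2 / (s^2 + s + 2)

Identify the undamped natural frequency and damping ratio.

ωₙ ≈ 1.414 rad/s, ζ ≈ 0.3536

Compare the denominator to the standard form s^2 + 2ζωₙs + ωₙ².
ωₙ² = 2, so ωₙ = √2 ≈ 1.414 rad/s.
2ζωₙ = 1, so ζ = 1/(2·√2) ≈ 0.3536.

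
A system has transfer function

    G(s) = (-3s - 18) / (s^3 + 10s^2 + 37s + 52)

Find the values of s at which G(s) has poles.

s = -3 + 2j, -3 - 2j, -4

The poles are the roots of the denominator s^3 + 10s^2 + 37s + 52 = 0.
Trying s = -4: the polynomial evaluates to 0, so (s + 4) is a factor.
Dividing out leaves s^2 + 6s + 13 = 0.
The quadratic formula then gives s = -3 ± 2j.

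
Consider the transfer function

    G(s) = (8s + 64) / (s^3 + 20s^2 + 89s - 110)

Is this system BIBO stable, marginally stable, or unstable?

unstable

The denominator s^3 + 20s^2 + 89s - 110 factors as (s + 10)(s - 1)(s + 11), giving poles at s = -10, 1, -11.
Since the pole(s) at s = 1 lie in the right half-plane, the system is unstable.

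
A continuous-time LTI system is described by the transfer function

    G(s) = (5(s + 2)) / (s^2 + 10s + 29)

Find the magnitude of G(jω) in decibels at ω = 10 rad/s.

Substitute s = j10: numerator = 10 + j50, denominator = -71 + j100.
|G(j10)| = |10 + j50| / |-71 + j100| = 50.990 / 122.64 ≈ 0.4158.
In decibels: 20·log₁₀(0.4158) ≈ -7.62 dB.

|G(j10)|_dB ≈ -7.62 dB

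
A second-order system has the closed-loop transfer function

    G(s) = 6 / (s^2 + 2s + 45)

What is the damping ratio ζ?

ζ ≈ 0.1491

Compare the denominator to the standard form s^2 + 2ζωₙs + ωₙ².
ωₙ² = 45, so ωₙ = √45 ≈ 6.708 rad/s.
2ζωₙ = 2, so ζ = 2/(2·√45) ≈ 0.1491.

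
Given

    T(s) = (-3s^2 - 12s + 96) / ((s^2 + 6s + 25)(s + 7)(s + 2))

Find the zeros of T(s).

Set the numerator to zero: -3s^2 - 12s + 96 = 0, i.e. -3·(s^2 + 4s - 32) = 0.
Factoring: (s + 8)(s - 4) = 0.

s = -8, 4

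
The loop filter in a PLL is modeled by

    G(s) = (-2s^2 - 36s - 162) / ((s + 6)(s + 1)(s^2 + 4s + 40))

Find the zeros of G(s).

Set the numerator to zero: -2s^2 - 36s - 162 = 0, i.e. -2·(s^2 + 18s + 81) = 0.
Factoring: (s + 9)^2 = 0.

s = -9, -9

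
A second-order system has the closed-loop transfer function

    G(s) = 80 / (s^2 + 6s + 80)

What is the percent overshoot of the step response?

%OS ≈ 32.7%

Comparing s^2 + 6s + 80 to s^2 + 2ζωₙs + ωₙ²: ωₙ = √80 ≈ 8.944 rad/s and ζ = 6/(2·√80) ≈ 0.3354.
%OS = 100·exp(−πζ/√(1−ζ²)) = 100·exp(−π·0.3354/√(1−0.3354²)) ≈ 32.7%.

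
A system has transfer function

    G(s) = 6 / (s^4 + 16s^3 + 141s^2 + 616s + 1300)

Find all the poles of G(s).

The poles are the roots of the denominator s^4 + 16s^3 + 141s^2 + 616s + 1300 = 0.
No real roots exist; factor into two real quadratics: (s^2 + 8s + 52)(s^2 + 8s + 25) = 0.
Each quadratic gives a conjugate pair via the quadratic formula.

s = -4 ± 6j, -4 ± 3j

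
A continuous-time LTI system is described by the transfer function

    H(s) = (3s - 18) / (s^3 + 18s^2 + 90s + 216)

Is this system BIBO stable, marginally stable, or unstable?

The denominator s^3 + 18s^2 + 90s + 216 factors as (s^2 + 6s + 18)(s + 12), giving poles at s = -3 ± 3j, -12.
Since all poles lie strictly in the left half-plane, the system is stable.

stable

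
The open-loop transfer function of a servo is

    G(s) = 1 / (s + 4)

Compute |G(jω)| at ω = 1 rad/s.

|G(j1)| ≈ 0.2425

Substitute s = j1: numerator = 1, denominator = 4 + j1.
|G(j1)| = |1| / |4 + j1| = 1 / 4.1231 ≈ 0.2425.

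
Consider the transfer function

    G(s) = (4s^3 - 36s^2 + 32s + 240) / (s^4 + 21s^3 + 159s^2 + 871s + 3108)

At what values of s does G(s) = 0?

Set the numerator to zero: 4s^3 - 36s^2 + 32s + 240 = 0, i.e. 4·(s^3 - 9s^2 + 8s + 60) = 0.
Factoring: (s + 2)(s - 6)(s - 5) = 0.

s = -2, 6, 5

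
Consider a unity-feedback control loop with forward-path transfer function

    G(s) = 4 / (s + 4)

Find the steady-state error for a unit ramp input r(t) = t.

G(s) has no poles at the origin.
This is a Type 0 system; Kv = lim_{s→0} s·G(s) = 0, so the steady-state error for a ramp input is infinite.

e_ss = ∞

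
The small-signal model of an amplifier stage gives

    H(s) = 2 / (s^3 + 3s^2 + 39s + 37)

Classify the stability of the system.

stable

The denominator s^3 + 3s^2 + 39s + 37 factors as (s^2 + 2s + 37)(s + 1), giving poles at s = -1 + 6j, -1 - 6j, -1.
Since all poles lie strictly in the left half-plane, the system is stable.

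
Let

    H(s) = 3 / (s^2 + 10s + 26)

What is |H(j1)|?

|H(j1)| ≈ 0.1114

Substitute s = j1: numerator = 3, denominator = 25 + j10.
|H(j1)| = |3| / |25 + j10| = 3 / 26.926 ≈ 0.1114.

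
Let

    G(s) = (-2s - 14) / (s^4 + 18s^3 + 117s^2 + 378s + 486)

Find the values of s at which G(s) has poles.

The poles are the roots of the denominator s^4 + 18s^3 + 117s^2 + 378s + 486 = 0.
Trying s = -9: the polynomial evaluates to 0, so (s + 9) is a factor.
Dividing out leaves s^3 + 9s^2 + 36s + 54 = 0.
This factors further as (s^2 + 6s + 18)(s + 3) = 0.

s = -3 + 3j, -3 - 3j, -9, -3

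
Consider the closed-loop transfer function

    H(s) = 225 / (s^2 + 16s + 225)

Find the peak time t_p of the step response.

Comparing s^2 + 16s + 225 to s^2 + 2ζωₙs + ωₙ²: ωₙ = 15 rad/s and ζ = 16/(2·15) ≈ 0.5333.
ζωₙ = 16/2 = 8, so ω_d = ωₙ√(1−ζ²) = √(ωₙ² − (ζωₙ)²) = √(225 − 8²) = √161 ≈ 12.69 rad/s.
t_p = π/ω_d = π/12.69 ≈ 0.2476 s.

t_p ≈ 0.2476 s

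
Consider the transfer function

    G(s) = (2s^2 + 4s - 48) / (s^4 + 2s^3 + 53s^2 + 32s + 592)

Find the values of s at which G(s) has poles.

The poles are the roots of the denominator s^4 + 2s^3 + 53s^2 + 32s + 592 = 0.
No real roots exist; factor into two real quadratics: (s^2 + 16)(s^2 + 2s + 37) = 0.
Each quadratic gives a conjugate pair via the quadratic formula.

s = ±4j, -1 ± 6j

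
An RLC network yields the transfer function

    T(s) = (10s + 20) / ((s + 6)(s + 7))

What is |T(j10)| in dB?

Substitute s = j10: numerator = 20 + j100, denominator = -58 + j130.
|T(j10)| = |20 + j100| / |-58 + j130| = 101.98 / 142.35 ≈ 0.7164.
In decibels: 20·log₁₀(0.7164) ≈ -2.90 dB.

|T(j10)|_dB ≈ -2.90 dB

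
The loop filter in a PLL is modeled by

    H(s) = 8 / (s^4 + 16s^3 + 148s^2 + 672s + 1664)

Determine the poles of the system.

s = -4 + 6j, -4 - 6j, -4 + 4j, -4 - 4j

The poles are the roots of the denominator s^4 + 16s^3 + 148s^2 + 672s + 1664 = 0.
No real roots exist; factor into two real quadratics: (s^2 + 8s + 52)(s^2 + 8s + 32) = 0.
Each quadratic gives a conjugate pair via the quadratic formula.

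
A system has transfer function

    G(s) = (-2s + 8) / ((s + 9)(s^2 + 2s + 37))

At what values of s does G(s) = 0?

Set the numerator to zero: -2s + 8 = 0, i.e. -2·(s - 4) = 0.
So s = 4.

s = 4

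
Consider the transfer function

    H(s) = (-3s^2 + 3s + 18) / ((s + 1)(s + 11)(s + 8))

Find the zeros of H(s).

Set the numerator to zero: -3s^2 + 3s + 18 = 0, i.e. -3·(s^2 - s - 6) = 0.
Factoring: (s - 3)(s + 2) = 0.

s = 3, -2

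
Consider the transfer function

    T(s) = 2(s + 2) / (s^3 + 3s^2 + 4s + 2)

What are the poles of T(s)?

The poles are the roots of the denominator s^3 + 3s^2 + 4s + 2 = 0.
Trying s = -1: the polynomial evaluates to 0, so (s + 1) is a factor.
Dividing out leaves s^2 + 2s + 2 = 0.
The quadratic formula then gives s = -1 ± 1j.

s = -1 ± j, -1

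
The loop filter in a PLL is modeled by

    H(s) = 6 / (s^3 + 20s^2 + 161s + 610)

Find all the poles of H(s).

The poles are the roots of the denominator s^3 + 20s^2 + 161s + 610 = 0.
Trying s = -10: the polynomial evaluates to 0, so (s + 10) is a factor.
Dividing out leaves s^2 + 10s + 61 = 0.
The quadratic formula then gives s = -5 ± 6j.

s = -5 ± 6j, -10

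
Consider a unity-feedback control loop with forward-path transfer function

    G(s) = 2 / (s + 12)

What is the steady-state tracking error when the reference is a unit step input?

e_ss = 0.8571

G(s) has no poles at the origin.
This is a Type 0 system. Kp = lim_{s→0} G(s) = 2/12 = 1/6.
e_ss = 1/(1 + Kp) = 1/(1 + 1/6) = 6/7 ≈ 0.8571.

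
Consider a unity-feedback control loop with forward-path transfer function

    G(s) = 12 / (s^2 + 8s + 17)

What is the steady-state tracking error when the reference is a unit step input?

G(s) has no poles at the origin.
This is a Type 0 system. Kp = lim_{s→0} G(s) = 12/17.
e_ss = 1/(1 + Kp) = 1/(1 + 12/17) = 17/29 ≈ 0.5862.

e_ss = 0.5862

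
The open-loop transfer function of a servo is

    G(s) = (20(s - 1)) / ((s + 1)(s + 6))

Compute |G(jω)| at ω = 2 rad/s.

Substitute s = j2: numerator = -20 + j40, denominator = 2 + j14.
|G(j2)| = |-20 + j40| / |2 + j14| = 44.721 / 14.142 ≈ 3.162.

|G(j2)| ≈ 3.162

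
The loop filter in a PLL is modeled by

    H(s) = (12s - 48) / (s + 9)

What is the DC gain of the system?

H(0) = -16/3 ≈ -5.333

Set s = 0: H(0) = (-48) / (9) = -16/3.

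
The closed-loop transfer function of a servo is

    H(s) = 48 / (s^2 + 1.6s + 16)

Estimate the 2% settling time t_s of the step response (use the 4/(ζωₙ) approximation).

t_s ≈ 5 s

Comparing s^2 + 1.6s + 16 to s^2 + 2ζωₙs + ωₙ²: ωₙ = 4 rad/s and ζ = 1.6/(2·4) = 0.2.
ζωₙ = 1.6/2 = 0.8, so t_s ≈ 4/(ζωₙ) = 4/0.8 = 5 s.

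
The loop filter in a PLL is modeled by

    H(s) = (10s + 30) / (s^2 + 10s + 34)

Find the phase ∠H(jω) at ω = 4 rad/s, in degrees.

∠H(j4) ≈ -12.64°

At s = j4: numerator = 30 + j40, denominator = 18 + j40.
∠H = ∠num − ∠den = 53.130° − (65.772°) = -12.64°.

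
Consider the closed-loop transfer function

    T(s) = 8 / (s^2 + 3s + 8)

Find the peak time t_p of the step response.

t_p ≈ 1.310 s

Comparing s^2 + 3s + 8 to s^2 + 2ζωₙs + ωₙ²: ωₙ = √8 ≈ 2.828 rad/s and ζ = 3/(2·√8) ≈ 0.5303.
ζωₙ = 3/2 = 1.5, so ω_d = ωₙ√(1−ζ²) = √(ωₙ² − (ζωₙ)²) = √(8 − 1.5²) = √5.75 ≈ 2.398 rad/s.
t_p = π/ω_d = π/2.398 ≈ 1.310 s.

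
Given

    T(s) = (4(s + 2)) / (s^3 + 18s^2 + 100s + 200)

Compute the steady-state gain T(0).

T(0) = 1/25 ≈ 0.04000

Set s = 0: T(0) = (8) / (200) = 1/25.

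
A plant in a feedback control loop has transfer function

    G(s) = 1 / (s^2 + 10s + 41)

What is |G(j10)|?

|G(j10)| ≈ 0.008613

Substitute s = j10: numerator = 1, denominator = -59 + j100.
|G(j10)| = |1| / |-59 + j100| = 1 / 116.11 ≈ 0.008613.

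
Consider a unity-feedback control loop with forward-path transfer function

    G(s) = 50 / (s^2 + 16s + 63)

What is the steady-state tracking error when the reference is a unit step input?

e_ss = 0.5575

G(s) has no poles at the origin.
This is a Type 0 system. Kp = lim_{s→0} G(s) = 50/63.
e_ss = 1/(1 + Kp) = 1/(1 + 50/63) = 63/113 ≈ 0.5575.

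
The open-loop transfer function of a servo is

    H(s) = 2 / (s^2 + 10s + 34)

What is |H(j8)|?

|H(j8)| ≈ 0.02341

Substitute s = j8: numerator = 2, denominator = -30 + j80.
|H(j8)| = |2| / |-30 + j80| = 2 / 85.440 ≈ 0.02341.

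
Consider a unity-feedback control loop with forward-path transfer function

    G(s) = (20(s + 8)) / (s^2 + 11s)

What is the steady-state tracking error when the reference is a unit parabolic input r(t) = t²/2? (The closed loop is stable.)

e_ss = ∞

G(s) has one pole at the origin.
This is a Type 1 system; Ka = lim_{s→0} s^2·G(s) = 0, so the steady-state error for a parabola input is infinite.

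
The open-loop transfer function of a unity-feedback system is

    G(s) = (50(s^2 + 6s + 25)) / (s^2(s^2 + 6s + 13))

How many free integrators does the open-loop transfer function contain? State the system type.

The denominator has 2 factors of s at the origin (free integrators), so this is a Type 2 system.

Type 2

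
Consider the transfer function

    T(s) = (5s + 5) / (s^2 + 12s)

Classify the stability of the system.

The denominator s^2 + 12s factors as s(s + 12), giving poles at s = 0, -12.
Since the simple pole(s) at s = 0 lie on the jω-axis with none in the right half-plane, the system is marginally stable.

marginally stable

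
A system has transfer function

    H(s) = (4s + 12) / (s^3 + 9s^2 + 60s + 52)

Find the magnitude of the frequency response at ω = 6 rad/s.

Substitute s = j6: numerator = 12 + j24, denominator = -272 + j144.
|H(j6)| = |12 + j24| / |-272 + j144| = 26.833 / 307.77 ≈ 0.08719.

|H(j6)| ≈ 0.08719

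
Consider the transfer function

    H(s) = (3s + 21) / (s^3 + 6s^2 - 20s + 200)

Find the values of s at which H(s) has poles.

The poles are the roots of the denominator s^3 + 6s^2 - 20s + 200 = 0.
Trying s = -10: the polynomial evaluates to 0, so (s + 10) is a factor.
Dividing out leaves s^2 - 4s + 20 = 0.
The quadratic formula then gives s = 2 ± 4j.

s = -10, 2 ± 4j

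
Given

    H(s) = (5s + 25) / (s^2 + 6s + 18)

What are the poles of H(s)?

The poles are the roots of the denominator s^2 + 6s + 18 = 0.
Using the quadratic formula: s = (-6 ± √(-36))/2 = -3 ± 3j.

s = -3 + 3j, -3 - 3j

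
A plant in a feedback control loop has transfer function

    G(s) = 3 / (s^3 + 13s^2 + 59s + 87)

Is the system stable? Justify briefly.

stable

The denominator s^3 + 13s^2 + 59s + 87 factors as (s + 3)(s^2 + 10s + 29), giving poles at s = -3, -5 ± 2j.
Since all poles lie strictly in the left half-plane, the system is stable.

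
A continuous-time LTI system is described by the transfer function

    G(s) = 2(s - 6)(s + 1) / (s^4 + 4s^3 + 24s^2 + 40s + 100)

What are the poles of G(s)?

The poles are the roots of the denominator s^4 + 4s^3 + 24s^2 + 40s + 100 = 0.
No real roots exist; factor into two real quadratics: (s^2 + 2s + 10)(s^2 + 2s + 10) = 0.
Each quadratic gives a conjugate pair via the quadratic formula.

s = -1 ± 3j, -1 ± 3j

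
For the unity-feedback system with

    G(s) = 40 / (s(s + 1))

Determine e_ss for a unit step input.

G(s) has one pole at the origin.
This is a Type 1 system; for a step input the steady-state error is zero.

e_ss = 0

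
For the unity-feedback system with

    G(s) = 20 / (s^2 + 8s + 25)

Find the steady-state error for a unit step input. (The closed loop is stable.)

G(s) has no poles at the origin.
This is a Type 0 system. Kp = lim_{s→0} G(s) = 20/25 = 4/5.
e_ss = 1/(1 + Kp) = 1/(1 + 4/5) = 5/9 ≈ 0.5556.

e_ss = 0.5556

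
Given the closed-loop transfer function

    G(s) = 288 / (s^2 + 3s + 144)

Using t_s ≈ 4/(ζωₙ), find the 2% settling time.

t_s ≈ 2.667 s

Comparing s^2 + 3s + 144 to s^2 + 2ζωₙs + ωₙ²: ωₙ = 12 rad/s and ζ = 3/(2·12) = 0.125.
ζωₙ = 3/2 = 1.5, so t_s ≈ 4/(ζωₙ) = 4/1.5 ≈ 2.667 s.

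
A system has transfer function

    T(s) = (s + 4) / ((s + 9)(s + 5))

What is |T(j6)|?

Substitute s = j6: numerator = 4 + j6, denominator = 9 + j84.
|T(j6)| = |4 + j6| / |9 + j84| = 7.2111 / 84.481 ≈ 0.08536.

|T(j6)| ≈ 0.08536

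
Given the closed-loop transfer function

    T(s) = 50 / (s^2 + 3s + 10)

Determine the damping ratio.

ζ ≈ 0.4743

Compare the denominator to the standard form s^2 + 2ζωₙs + ωₙ².
ωₙ² = 10, so ωₙ = √10 ≈ 3.162 rad/s.
2ζωₙ = 3, so ζ = 3/(2·√10) ≈ 0.4743.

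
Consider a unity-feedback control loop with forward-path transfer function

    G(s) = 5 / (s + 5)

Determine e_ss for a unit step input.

e_ss = 0.5000

G(s) has no poles at the origin.
This is a Type 0 system. Kp = lim_{s→0} G(s) = 5/5 = 1.
e_ss = 1/(1 + Kp) = 1/(1 + 1) = 1/2 ≈ 0.5000.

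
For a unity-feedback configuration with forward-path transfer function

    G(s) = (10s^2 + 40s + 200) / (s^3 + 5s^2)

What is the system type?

Type 2

Factor s from the denominator: s^3 + 5s^2 = s^2·(s + 5).
There are 2 poles at the origin, so the system is Type 2.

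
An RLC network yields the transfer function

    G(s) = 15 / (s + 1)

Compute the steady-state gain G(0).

At s = 0 each factor (s + a) contributes a and each (s^2 + bs + c) contributes c.
G(0) = 15·1 / ((1)) = 15/1 = 15.

G(0) = 15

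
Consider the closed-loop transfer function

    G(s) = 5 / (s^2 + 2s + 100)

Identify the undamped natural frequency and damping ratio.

Compare the denominator to the standard form s^2 + 2ζωₙs + ωₙ².
ωₙ² = 100, so ωₙ = 10 rad/s.
2ζωₙ = 2, so ζ = 2/(2·10) = 0.1.

ωₙ = 10 rad/s, ζ = 0.1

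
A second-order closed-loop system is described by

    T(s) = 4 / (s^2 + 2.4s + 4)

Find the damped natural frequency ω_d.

Comparing s^2 + 2.4s + 4 to s^2 + 2ζωₙs + ωₙ²: ωₙ = 2 rad/s and ζ = 2.4/(2·2) = 0.6.
ζωₙ = 2.4/2 = 1.2, so ω_d = ωₙ√(1−ζ²) = √(ωₙ² − (ζωₙ)²) = √(4 − 1.2²) = √2.56 = 1.600 rad/s.

ω_d = 1.600 rad/s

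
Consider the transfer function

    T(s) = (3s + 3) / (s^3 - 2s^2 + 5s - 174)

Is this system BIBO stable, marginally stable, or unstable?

unstable

The denominator s^3 - 2s^2 + 5s - 174 factors as (s - 6)(s^2 + 4s + 29), giving poles at s = 6, -2 ± 5j.
Since the pole(s) at s = 6 lie in the right half-plane, the system is unstable.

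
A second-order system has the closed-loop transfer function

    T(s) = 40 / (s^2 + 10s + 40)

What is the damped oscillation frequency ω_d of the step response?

Comparing s^2 + 10s + 40 to s^2 + 2ζωₙs + ωₙ²: ωₙ = √40 ≈ 6.325 rad/s and ζ = 10/(2·√40) ≈ 0.7906.
ζωₙ = 10/2 = 5, so ω_d = ωₙ√(1−ζ²) = √(ωₙ² − (ζωₙ)²) = √(40 − 5²) = √15 ≈ 3.873 rad/s.

ω_d ≈ 3.873 rad/s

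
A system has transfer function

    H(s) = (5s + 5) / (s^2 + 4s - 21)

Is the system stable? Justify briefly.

The denominator s^2 + 4s - 21 factors as (s + 7)(s - 3), giving poles at s = -7, 3.
Since the pole(s) at s = 3 lie in the right half-plane, the system is unstable.

unstable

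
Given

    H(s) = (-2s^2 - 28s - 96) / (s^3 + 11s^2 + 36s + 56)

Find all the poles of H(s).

s = -2 ± 2j, -7

The poles are the roots of the denominator s^3 + 11s^2 + 36s + 56 = 0.
Trying s = -7: the polynomial evaluates to 0, so (s + 7) is a factor.
Dividing out leaves s^2 + 4s + 8 = 0.
The quadratic formula then gives s = -2 ± 2j.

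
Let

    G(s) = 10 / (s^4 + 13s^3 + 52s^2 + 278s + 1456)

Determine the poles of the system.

The poles are the roots of the denominator s^4 + 13s^3 + 52s^2 + 278s + 1456 = 0.
Trying s = -8: the polynomial evaluates to 0, so (s + 8) is a factor.
Dividing out leaves s^3 + 5s^2 + 12s + 182 = 0.
This factors further as (s^2 - 2s + 26)(s + 7) = 0.

s = 1 + 5j, 1 - 5j, -8, -7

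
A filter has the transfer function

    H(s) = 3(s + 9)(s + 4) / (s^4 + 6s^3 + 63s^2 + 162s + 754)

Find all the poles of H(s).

s = -2 ± 5j, -1 ± 5j

The poles are the roots of the denominator s^4 + 6s^3 + 63s^2 + 162s + 754 = 0.
No real roots exist; factor into two real quadratics: (s^2 + 4s + 29)(s^2 + 2s + 26) = 0.
Each quadratic gives a conjugate pair via the quadratic formula.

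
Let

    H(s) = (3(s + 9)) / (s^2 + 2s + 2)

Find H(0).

H(0) = 27/2 ≈ 13.50

At s = 0 each factor (s + a) contributes a and each (s^2 + bs + c) contributes c.
H(0) = 3·(9) / ((2)) = 27/2 = 27/2.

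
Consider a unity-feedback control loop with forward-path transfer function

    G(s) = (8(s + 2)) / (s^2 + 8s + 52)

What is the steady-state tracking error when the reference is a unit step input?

G(s) has no poles at the origin.
This is a Type 0 system. Kp = lim_{s→0} G(s) = 16/52 = 4/13.
e_ss = 1/(1 + Kp) = 1/(1 + 4/13) = 13/17 ≈ 0.7647.

e_ss = 0.7647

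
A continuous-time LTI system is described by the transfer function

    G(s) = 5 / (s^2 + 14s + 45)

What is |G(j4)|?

|G(j4)| ≈ 0.07929

Substitute s = j4: numerator = 5, denominator = 29 + j56.
|G(j4)| = |5| / |29 + j56| = 5 / 63.063 ≈ 0.07929.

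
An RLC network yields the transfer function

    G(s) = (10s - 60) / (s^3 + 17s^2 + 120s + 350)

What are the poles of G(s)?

The poles are the roots of the denominator s^3 + 17s^2 + 120s + 350 = 0.
Trying s = -7: the polynomial evaluates to 0, so (s + 7) is a factor.
Dividing out leaves s^2 + 10s + 50 = 0.
The quadratic formula then gives s = -5 ± 5j.

s = -5 ± 5j, -7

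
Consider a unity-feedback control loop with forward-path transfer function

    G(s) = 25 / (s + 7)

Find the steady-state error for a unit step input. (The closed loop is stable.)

G(s) has no poles at the origin.
This is a Type 0 system. Kp = lim_{s→0} G(s) = 25/7.
e_ss = 1/(1 + Kp) = 1/(1 + 25/7) = 7/32 ≈ 0.2188.

e_ss = 0.2188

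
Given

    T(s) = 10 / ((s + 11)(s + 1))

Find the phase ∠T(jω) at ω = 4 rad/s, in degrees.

At s = j4: numerator = 10, denominator = -5 + j48.
∠T = ∠num − ∠den = 0° − (95.947°) = -95.95°.

∠T(j4) ≈ -95.95°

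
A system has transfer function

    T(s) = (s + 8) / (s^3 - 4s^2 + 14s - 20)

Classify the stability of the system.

unstable

The denominator s^3 - 4s^2 + 14s - 20 factors as (s - 2)(s^2 - 2s + 10), giving poles at s = 2, 1 + 3j, 1 - 3j.
Since the pole(s) at s = 2, 1 ± 3j lie in the right half-plane, the system is unstable.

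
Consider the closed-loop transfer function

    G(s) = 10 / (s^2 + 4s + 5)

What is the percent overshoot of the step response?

%OS ≈ 0.187%

Comparing s^2 + 4s + 5 to s^2 + 2ζωₙs + ωₙ²: ωₙ = √5 ≈ 2.236 rad/s and ζ = 4/(2·√5) ≈ 0.8944.
%OS = 100·exp(−πζ/√(1−ζ²)) = 100·exp(−π·0.8944/√(1−0.8944²)) ≈ 0.187%.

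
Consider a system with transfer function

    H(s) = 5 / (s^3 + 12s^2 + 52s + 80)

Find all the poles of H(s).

The poles are the roots of the denominator s^3 + 12s^2 + 52s + 80 = 0.
Trying s = -4: the polynomial evaluates to 0, so (s + 4) is a factor.
Dividing out leaves s^2 + 8s + 20 = 0.
The quadratic formula then gives s = -4 ± 2j.

s = -4 ± 2j, -4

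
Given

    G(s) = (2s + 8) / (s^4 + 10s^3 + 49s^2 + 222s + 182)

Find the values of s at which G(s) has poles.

The poles are the roots of the denominator s^4 + 10s^3 + 49s^2 + 222s + 182 = 0.
Trying s = -7: the polynomial evaluates to 0, so (s + 7) is a factor.
Dividing out leaves s^3 + 3s^2 + 28s + 26 = 0.
This factors further as (s^2 + 2s + 26)(s + 1) = 0.

s = -1 ± 5j, -7, -1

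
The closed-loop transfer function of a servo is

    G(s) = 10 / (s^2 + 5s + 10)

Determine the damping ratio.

ζ ≈ 0.7906

Compare the denominator to the standard form s^2 + 2ζωₙs + ωₙ².
ωₙ² = 10, so ωₙ = √10 ≈ 3.162 rad/s.
2ζωₙ = 5, so ζ = 5/(2·√10) ≈ 0.7906.
With ζ = 0.7906 the response is underdamped.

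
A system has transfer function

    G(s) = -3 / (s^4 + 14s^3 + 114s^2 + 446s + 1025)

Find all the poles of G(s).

The poles are the roots of the denominator s^4 + 14s^3 + 114s^2 + 446s + 1025 = 0.
No real roots exist; factor into two real quadratics: (s^2 + 8s + 41)(s^2 + 6s + 25) = 0.
Each quadratic gives a conjugate pair via the quadratic formula.

s = -4 ± 5j, -3 ± 4j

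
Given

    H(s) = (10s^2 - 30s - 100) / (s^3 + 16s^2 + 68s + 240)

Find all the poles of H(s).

s = -2 + 4j, -2 - 4j, -12

The poles are the roots of the denominator s^3 + 16s^2 + 68s + 240 = 0.
Trying s = -12: the polynomial evaluates to 0, so (s + 12) is a factor.
Dividing out leaves s^2 + 4s + 20 = 0.
The quadratic formula then gives s = -2 ± 4j.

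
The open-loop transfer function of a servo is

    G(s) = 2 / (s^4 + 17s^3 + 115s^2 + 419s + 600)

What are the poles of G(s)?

s = -3 ± 4j, -8, -3

The poles are the roots of the denominator s^4 + 17s^3 + 115s^2 + 419s + 600 = 0.
Trying s = -8: the polynomial evaluates to 0, so (s + 8) is a factor.
Dividing out leaves s^3 + 9s^2 + 43s + 75 = 0.
This factors further as (s^2 + 6s + 25)(s + 3) = 0.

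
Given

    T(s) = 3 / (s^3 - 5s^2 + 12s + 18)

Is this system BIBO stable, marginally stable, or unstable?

The denominator s^3 - 5s^2 + 12s + 18 factors as (s^2 - 6s + 18)(s + 1), giving poles at s = 3 + 3j, 3 - 3j, -1.
Since the pole(s) at s = 3 ± 3j lie in the right half-plane, the system is unstable.

unstable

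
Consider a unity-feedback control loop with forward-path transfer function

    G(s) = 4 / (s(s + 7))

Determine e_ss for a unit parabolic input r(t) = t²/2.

G(s) has one pole at the origin.
This is a Type 1 system; Ka = lim_{s→0} s^2·G(s) = 0, so the steady-state error for a parabola input is infinite.

e_ss = ∞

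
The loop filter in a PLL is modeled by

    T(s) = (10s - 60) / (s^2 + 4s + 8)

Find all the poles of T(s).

The poles are the roots of the denominator s^2 + 4s + 8 = 0.
Using the quadratic formula: s = (-4 ± √(-16))/2 = -2 ± 2j.

s = -2 ± 2j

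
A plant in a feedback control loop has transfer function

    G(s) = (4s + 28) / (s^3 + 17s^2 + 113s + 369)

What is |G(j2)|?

Substitute s = j2: numerator = 28 + j8, denominator = 301 + j218.
|G(j2)| = |28 + j8| / |301 + j218| = 29.120 / 371.65 ≈ 0.07835.

|G(j2)| ≈ 0.07835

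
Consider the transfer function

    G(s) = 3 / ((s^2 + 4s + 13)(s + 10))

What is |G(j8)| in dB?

|G(j8)|_dB ≈ -48.2 dB

Substitute s = j8: numerator = 3, denominator = -766 - j88.
|G(j8)| = |3| / |-766 - j88| = 3 / 771.04 ≈ 0.003891.
In decibels: 20·log₁₀(0.003891) ≈ -48.2 dB.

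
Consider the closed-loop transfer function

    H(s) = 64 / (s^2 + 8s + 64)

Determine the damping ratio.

ζ = 0.5

Compare the denominator to the standard form s^2 + 2ζωₙs + ωₙ².
ωₙ² = 64, so ωₙ = 8 rad/s.
2ζωₙ = 8, so ζ = 8/(2·8) = 0.5.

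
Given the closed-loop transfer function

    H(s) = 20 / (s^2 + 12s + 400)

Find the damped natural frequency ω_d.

Comparing s^2 + 12s + 400 to s^2 + 2ζωₙs + ωₙ²: ωₙ = 20 rad/s and ζ = 12/(2·20) = 0.3.
ζωₙ = 12/2 = 6, so ω_d = ωₙ√(1−ζ²) = √(ωₙ² − (ζωₙ)²) = √(400 − 6²) = √364 ≈ 19.08 rad/s.

ω_d ≈ 19.08 rad/s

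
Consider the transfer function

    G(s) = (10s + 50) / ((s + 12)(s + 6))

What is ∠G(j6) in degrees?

At s = j6: numerator = 50 + j60, denominator = 36 + j108.
∠G = ∠num − ∠den = 50.194° − (71.565°) = -21.37°.

∠G(j6) ≈ -21.37°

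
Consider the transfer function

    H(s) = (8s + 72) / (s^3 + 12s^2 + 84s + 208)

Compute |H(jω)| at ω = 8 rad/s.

Substitute s = j8: numerator = 72 + j64, denominator = -560 + j160.
|H(j8)| = |72 + j64| / |-560 + j160| = 96.333 / 582.41 ≈ 0.1654.

|H(j8)| ≈ 0.1654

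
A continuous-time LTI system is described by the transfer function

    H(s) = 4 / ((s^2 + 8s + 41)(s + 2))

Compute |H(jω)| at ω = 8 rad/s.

Substitute s = j8: numerator = 4, denominator = -558 - j56.
|H(j8)| = |4| / |-558 - j56| = 4 / 560.80 ≈ 0.007133.

|H(j8)| ≈ 0.007133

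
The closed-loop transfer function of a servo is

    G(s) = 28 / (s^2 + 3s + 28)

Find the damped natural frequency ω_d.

ω_d ≈ 5.074 rad/s

Comparing s^2 + 3s + 28 to s^2 + 2ζωₙs + ωₙ²: ωₙ = √28 ≈ 5.292 rad/s and ζ = 3/(2·√28) ≈ 0.2835.
ζωₙ = 3/2 = 1.5, so ω_d = ωₙ√(1−ζ²) = √(ωₙ² − (ζωₙ)²) = √(28 − 1.5²) = √25.75 ≈ 5.074 rad/s.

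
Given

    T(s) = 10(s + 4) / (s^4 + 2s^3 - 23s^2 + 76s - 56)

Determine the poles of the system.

The poles are the roots of the denominator s^4 + 2s^3 - 23s^2 + 76s - 56 = 0.
Trying s = -7: the polynomial evaluates to 0, so (s + 7) is a factor.
Dividing out leaves s^3 - 5s^2 + 12s - 8 = 0.
This factors further as (s^2 - 4s + 8)(s - 1) = 0.

s = 2 + 2j, 2 - 2j, -7, 1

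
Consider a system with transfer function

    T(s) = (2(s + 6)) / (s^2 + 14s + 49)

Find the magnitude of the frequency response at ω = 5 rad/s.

|T(j5)| ≈ 0.2111

Substitute s = j5: numerator = 12 + j10, denominator = 24 + j70.
|T(j5)| = |12 + j10| / |24 + j70| = 15.620 / 74 ≈ 0.2111.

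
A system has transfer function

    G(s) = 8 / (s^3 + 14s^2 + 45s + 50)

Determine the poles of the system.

s = -2 ± j, -10

The poles are the roots of the denominator s^3 + 14s^2 + 45s + 50 = 0.
Trying s = -10: the polynomial evaluates to 0, so (s + 10) is a factor.
Dividing out leaves s^2 + 4s + 5 = 0.
The quadratic formula then gives s = -2 ± 1j.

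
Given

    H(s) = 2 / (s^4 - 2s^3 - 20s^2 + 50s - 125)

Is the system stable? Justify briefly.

The denominator s^4 - 2s^3 - 20s^2 + 50s - 125 factors as (s^2 - 2s + 5)(s + 5)(s - 5), giving poles at s = 1 + 2j, 1 - 2j, -5, 5.
Since the pole(s) at s = 1 ± 2j, 5 lie in the right half-plane, the system is unstable.

unstable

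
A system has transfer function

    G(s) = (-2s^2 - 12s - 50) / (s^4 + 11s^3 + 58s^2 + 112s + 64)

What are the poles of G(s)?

s = -1, -2, -4 + 4j, -4 - 4j

The poles are the roots of the denominator s^4 + 11s^3 + 58s^2 + 112s + 64 = 0.
Trying s = -1: the polynomial evaluates to 0, so (s + 1) is a factor.
Dividing out leaves s^3 + 10s^2 + 48s + 64 = 0.
This factors further as (s + 2)(s^2 + 8s + 32) = 0.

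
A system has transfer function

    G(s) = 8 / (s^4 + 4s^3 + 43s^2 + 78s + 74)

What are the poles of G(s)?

s = -1 ± j, -1 ± 6j

The poles are the roots of the denominator s^4 + 4s^3 + 43s^2 + 78s + 74 = 0.
No real roots exist; factor into two real quadratics: (s^2 + 2s + 2)(s^2 + 2s + 37) = 0.
Each quadratic gives a conjugate pair via the quadratic formula.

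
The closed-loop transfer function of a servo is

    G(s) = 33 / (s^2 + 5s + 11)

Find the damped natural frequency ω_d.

Comparing s^2 + 5s + 11 to s^2 + 2ζωₙs + ωₙ²: ωₙ = √11 ≈ 3.317 rad/s and ζ = 5/(2·√11) ≈ 0.7538.
ζωₙ = 5/2 = 2.5, so ω_d = ωₙ√(1−ζ²) = √(ωₙ² − (ζωₙ)²) = √(11 − 2.5²) = √4.75 ≈ 2.179 rad/s.

ω_d ≈ 2.179 rad/s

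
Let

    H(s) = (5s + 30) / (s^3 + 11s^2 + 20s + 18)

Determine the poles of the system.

The poles are the roots of the denominator s^3 + 11s^2 + 20s + 18 = 0.
Trying s = -9: the polynomial evaluates to 0, so (s + 9) is a factor.
Dividing out leaves s^2 + 2s + 2 = 0.
The quadratic formula then gives s = -1 ± 1j.

s = -1 ± j, -9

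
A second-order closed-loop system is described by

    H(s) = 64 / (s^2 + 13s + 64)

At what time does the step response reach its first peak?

Comparing s^2 + 13s + 64 to s^2 + 2ζωₙs + ωₙ²: ωₙ = 8 rad/s and ζ = 13/(2·8) = 0.8125.
ζωₙ = 13/2 = 6.5, so ω_d = ωₙ√(1−ζ²) = √(ωₙ² − (ζωₙ)²) = √(64 − 6.5²) = √21.75 ≈ 4.664 rad/s.
t_p = π/ω_d = π/4.664 ≈ 0.6736 s.

t_p ≈ 0.6736 s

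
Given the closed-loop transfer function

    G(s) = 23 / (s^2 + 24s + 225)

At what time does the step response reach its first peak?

t_p ≈ 0.3491 s

Comparing s^2 + 24s + 225 to s^2 + 2ζωₙs + ωₙ²: ωₙ = 15 rad/s and ζ = 24/(2·15) = 0.8.
ζωₙ = 24/2 = 12, so ω_d = ωₙ√(1−ζ²) = √(ωₙ² − (ζωₙ)²) = √(225 − 12²) = √81 = 9 rad/s.
t_p = π/ω_d = π/9 ≈ 0.3491 s.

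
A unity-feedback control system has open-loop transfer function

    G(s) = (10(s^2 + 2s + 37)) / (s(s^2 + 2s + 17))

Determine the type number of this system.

The denominator has 1 factor of s at the origin (free integrator), so this is a Type 1 system.

Type 1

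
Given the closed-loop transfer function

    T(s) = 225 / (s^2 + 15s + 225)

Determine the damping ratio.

ζ = 0.5

Compare the denominator to the standard form s^2 + 2ζωₙs + ωₙ².
ωₙ² = 225, so ωₙ = 15 rad/s.
2ζωₙ = 15, so ζ = 15/(2·15) = 0.5.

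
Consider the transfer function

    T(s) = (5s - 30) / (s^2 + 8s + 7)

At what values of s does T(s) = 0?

s = 6

Set the numerator to zero: 5s - 30 = 0, i.e. 5·(s - 6) = 0.
So s = 6.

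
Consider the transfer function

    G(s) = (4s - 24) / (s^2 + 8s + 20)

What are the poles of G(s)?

The poles are the roots of the denominator s^2 + 8s + 20 = 0.
Using the quadratic formula: s = (-8 ± √(-16))/2 = -4 ± 2j.

s = -4 + 2j, -4 - 2j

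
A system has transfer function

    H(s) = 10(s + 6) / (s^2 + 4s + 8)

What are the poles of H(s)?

The poles are the roots of the denominator s^2 + 4s + 8 = 0.
Using the quadratic formula: s = (-4 ± √(-16))/2 = -2 ± 2j.

s = -2 + 2j, -2 - 2j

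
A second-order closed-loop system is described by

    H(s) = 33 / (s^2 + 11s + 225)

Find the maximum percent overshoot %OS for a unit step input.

%OS ≈ 29.0%

Comparing s^2 + 11s + 225 to s^2 + 2ζωₙs + ωₙ²: ωₙ = 15 rad/s and ζ = 11/(2·15) ≈ 0.3667.
%OS = 100·exp(−πζ/√(1−ζ²)) = 100·exp(−π·0.3667/√(1−0.3667²)) ≈ 29.0%.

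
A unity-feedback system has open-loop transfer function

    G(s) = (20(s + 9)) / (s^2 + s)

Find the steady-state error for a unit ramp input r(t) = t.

G(s) has one pole at the origin.
This is a Type 1 system. Kv = lim_{s→0} s·G(s) = 180/1.
e_ss = 1/Kv = 1/(180) = 1/180 ≈ 0.005556.

e_ss = 0.005556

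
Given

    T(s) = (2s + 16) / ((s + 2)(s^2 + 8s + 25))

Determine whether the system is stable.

The poles can be read from the denominator factors: s = -2, -4 ± 3j.
Since all poles lie strictly in the left half-plane, the system is stable.

stable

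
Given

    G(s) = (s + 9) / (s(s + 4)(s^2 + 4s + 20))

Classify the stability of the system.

The poles can be read from the denominator factors: s = 0, -4, -2 + 4j, -2 - 4j.
Since the simple pole(s) at s = 0 lie on the jω-axis with none in the right half-plane, the system is marginally stable.

marginally stable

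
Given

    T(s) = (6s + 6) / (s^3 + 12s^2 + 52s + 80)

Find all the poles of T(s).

The poles are the roots of the denominator s^3 + 12s^2 + 52s + 80 = 0.
Trying s = -4: the polynomial evaluates to 0, so (s + 4) is a factor.
Dividing out leaves s^2 + 8s + 20 = 0.
The quadratic formula then gives s = -4 ± 2j.

s = -4 ± 2j, -4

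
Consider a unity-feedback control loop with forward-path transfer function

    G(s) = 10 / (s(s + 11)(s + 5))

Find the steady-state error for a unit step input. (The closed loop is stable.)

e_ss = 0

G(s) has one pole at the origin.
This is a Type 1 system; for a step input the steady-state error is zero.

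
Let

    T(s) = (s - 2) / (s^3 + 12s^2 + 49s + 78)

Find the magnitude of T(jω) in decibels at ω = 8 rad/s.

|T(j8)|_dB ≈ -38.6 dB

Substitute s = j8: numerator = -2 + j8, denominator = -690 - j120.
|T(j8)| = |-2 + j8| / |-690 - j120| = 8.2462 / 700.36 ≈ 0.01177.
In decibels: 20·log₁₀(0.01177) ≈ -38.6 dB.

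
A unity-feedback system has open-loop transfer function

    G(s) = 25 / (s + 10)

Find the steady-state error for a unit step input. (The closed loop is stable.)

e_ss = 0.2857

G(s) has no poles at the origin.
This is a Type 0 system. Kp = lim_{s→0} G(s) = 25/10 = 5/2.
e_ss = 1/(1 + Kp) = 1/(1 + 5/2) = 2/7 ≈ 0.2857.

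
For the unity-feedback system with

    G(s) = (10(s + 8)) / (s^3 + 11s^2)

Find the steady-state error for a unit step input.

G(s) has 2 poles at the origin.
This is a Type 2 system; for a step input the steady-state error is zero.

e_ss = 0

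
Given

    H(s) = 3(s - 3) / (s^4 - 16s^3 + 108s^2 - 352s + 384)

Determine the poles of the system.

The poles are the roots of the denominator s^4 - 16s^3 + 108s^2 - 352s + 384 = 0.
Trying s = 2: the polynomial evaluates to 0, so (s - 2) is a factor.
Dividing out leaves s^3 - 14s^2 + 80s - 192 = 0.
This factors further as (s^2 - 8s + 32)(s - 6) = 0.

s = 4 + 4j, 4 - 4j, 2, 6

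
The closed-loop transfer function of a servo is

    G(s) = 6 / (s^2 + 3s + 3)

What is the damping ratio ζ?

ζ ≈ 0.8660

Compare the denominator to the standard form s^2 + 2ζωₙs + ωₙ².
ωₙ² = 3, so ωₙ = √3 ≈ 1.732 rad/s.
2ζωₙ = 3, so ζ = 3/(2·√3) ≈ 0.8660.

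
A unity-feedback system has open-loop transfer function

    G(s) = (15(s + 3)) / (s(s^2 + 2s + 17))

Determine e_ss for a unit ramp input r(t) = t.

G(s) has one pole at the origin.
This is a Type 1 system. Kv = lim_{s→0} s·G(s) = 45/17.
e_ss = 1/Kv = 1/(45/17) = 17/45 ≈ 0.3778.

e_ss = 0.3778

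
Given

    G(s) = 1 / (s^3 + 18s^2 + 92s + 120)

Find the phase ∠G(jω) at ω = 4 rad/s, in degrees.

At s = j4: numerator = 1, denominator = -168 + j304.
∠G = ∠num − ∠den = 0° − (118.93°) = -118.9°.

∠G(j4) ≈ -118.9°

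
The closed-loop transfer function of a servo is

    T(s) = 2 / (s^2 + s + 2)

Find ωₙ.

Compare the denominator to the standard form s^2 + 2ζωₙs + ωₙ².
ωₙ² = 2, so ωₙ = √2 ≈ 1.414 rad/s.

ωₙ ≈ 1.414 rad/s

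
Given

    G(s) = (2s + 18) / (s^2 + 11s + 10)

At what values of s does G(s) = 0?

s = -9

Set the numerator to zero: 2s + 18 = 0, i.e. 2·(s + 9) = 0.
So s = -9.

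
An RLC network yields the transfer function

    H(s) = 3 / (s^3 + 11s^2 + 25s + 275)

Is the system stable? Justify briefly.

marginally stable

The denominator s^3 + 11s^2 + 25s + 275 factors as (s^2 + 25)(s + 11), giving poles at s = ±5j, -11.
Since the simple pole(s) at s = 5j, -5j lie on the jω-axis with none in the right half-plane, the system is marginally stable.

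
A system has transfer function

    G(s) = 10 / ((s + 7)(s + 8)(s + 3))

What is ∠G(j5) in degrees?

At s = j5: numerator = 10, denominator = -282 + j380.
∠G = ∠num − ∠den = 0° − (126.58°) = -126.6°.

∠G(j5) ≈ -126.6°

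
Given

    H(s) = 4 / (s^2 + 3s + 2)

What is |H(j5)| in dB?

|H(j5)|_dB ≈ -16.7 dB

Substitute s = j5: numerator = 4, denominator = -23 + j15.
|H(j5)| = |4| / |-23 + j15| = 4 / 27.459 ≈ 0.1457.
In decibels: 20·log₁₀(0.1457) ≈ -16.7 dB.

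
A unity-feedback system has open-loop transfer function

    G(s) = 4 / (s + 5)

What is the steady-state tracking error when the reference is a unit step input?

G(s) has no poles at the origin.
This is a Type 0 system. Kp = lim_{s→0} G(s) = 4/5.
e_ss = 1/(1 + Kp) = 1/(1 + 4/5) = 5/9 ≈ 0.5556.

e_ss = 0.5556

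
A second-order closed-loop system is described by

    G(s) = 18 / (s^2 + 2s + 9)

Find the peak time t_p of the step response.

Comparing s^2 + 2s + 9 to s^2 + 2ζωₙs + ωₙ²: ωₙ = 3 rad/s and ζ = 2/(2·3) ≈ 0.3333.
ζωₙ = 2/2 = 1, so ω_d = ωₙ√(1−ζ²) = √(ωₙ² − (ζωₙ)²) = √(9 − 1²) = √8 ≈ 2.828 rad/s.
t_p = π/ω_d = π/2.828 ≈ 1.111 s.

t_p ≈ 1.111 s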